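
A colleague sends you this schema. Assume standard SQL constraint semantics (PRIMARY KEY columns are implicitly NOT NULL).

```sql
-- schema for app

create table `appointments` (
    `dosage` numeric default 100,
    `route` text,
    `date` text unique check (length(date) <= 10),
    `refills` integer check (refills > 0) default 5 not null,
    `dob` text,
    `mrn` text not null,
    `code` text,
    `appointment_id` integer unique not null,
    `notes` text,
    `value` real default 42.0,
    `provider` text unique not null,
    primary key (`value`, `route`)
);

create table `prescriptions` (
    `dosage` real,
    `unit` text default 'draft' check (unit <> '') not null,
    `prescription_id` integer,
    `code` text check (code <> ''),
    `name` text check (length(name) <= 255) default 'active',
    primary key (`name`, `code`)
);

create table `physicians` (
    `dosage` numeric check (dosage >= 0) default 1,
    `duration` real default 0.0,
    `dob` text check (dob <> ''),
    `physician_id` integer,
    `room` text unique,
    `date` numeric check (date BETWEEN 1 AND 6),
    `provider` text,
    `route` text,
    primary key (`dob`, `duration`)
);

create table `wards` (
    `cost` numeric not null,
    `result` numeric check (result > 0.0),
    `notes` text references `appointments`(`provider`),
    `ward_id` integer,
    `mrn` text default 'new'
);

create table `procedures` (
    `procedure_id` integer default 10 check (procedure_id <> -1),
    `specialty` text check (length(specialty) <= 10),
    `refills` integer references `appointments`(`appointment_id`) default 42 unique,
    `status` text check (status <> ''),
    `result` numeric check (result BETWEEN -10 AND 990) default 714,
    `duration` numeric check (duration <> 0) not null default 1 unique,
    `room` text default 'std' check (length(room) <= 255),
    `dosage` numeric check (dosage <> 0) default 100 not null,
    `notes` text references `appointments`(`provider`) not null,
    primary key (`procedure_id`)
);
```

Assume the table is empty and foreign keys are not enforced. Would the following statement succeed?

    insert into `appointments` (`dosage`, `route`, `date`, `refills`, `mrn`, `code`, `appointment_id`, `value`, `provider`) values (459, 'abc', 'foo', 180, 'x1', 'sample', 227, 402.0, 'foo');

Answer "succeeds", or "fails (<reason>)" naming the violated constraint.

NOT NULL columns: appointment_id is supplied; mrn is supplied; provider is supplied; refills is supplied; route is supplied; value is supplied.
CHECK constraints: 'foo' satisfies (length(date) <= 10); 180 satisfies (refills > 0).
No constraint is violated.

succeeds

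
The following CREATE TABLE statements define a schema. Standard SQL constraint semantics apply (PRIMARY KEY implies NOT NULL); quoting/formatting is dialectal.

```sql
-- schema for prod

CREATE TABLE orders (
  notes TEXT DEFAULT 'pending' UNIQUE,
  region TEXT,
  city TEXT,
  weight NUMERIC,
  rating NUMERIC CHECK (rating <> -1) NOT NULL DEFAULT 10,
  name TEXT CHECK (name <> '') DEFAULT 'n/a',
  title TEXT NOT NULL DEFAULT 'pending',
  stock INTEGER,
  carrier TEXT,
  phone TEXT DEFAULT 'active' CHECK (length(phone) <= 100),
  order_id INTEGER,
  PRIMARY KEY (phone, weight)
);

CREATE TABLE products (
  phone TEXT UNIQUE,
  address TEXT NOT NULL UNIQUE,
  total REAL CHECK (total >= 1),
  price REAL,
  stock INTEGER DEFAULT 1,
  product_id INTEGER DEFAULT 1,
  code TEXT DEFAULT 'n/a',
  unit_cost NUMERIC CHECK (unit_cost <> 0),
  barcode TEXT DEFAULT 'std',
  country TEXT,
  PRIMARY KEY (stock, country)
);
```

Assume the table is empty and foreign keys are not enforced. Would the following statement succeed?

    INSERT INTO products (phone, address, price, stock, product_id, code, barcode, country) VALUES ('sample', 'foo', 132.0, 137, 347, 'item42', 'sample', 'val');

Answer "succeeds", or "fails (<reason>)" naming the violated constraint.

NOT NULL columns: address is supplied; country is supplied; stock is supplied.
No constraint is violated.

succeeds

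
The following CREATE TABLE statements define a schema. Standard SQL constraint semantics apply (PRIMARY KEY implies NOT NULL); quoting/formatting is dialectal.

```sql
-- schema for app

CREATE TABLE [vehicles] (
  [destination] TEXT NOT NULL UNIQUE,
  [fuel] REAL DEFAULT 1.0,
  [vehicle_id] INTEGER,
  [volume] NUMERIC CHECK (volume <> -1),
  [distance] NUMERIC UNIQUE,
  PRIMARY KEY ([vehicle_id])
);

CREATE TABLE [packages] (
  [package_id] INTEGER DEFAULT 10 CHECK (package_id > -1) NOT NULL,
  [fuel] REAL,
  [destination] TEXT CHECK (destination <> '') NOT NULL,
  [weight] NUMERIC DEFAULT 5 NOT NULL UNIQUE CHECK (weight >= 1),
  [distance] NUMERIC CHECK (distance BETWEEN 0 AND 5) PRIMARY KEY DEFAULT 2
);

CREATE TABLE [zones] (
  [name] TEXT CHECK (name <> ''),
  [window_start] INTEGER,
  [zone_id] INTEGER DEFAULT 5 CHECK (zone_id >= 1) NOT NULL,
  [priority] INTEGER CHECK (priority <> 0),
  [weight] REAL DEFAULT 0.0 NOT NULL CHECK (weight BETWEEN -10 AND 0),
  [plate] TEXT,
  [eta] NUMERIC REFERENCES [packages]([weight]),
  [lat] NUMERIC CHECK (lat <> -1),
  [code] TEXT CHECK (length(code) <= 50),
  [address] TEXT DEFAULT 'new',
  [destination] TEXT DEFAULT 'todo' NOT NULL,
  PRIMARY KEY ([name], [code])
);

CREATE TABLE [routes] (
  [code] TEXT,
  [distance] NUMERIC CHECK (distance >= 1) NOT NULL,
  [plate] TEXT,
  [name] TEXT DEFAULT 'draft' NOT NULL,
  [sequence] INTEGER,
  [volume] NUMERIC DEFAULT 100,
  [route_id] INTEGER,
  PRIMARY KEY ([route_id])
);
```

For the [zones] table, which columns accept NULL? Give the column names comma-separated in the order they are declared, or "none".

- name: part of the PRIMARY KEY, which implies NOT NULL → not nullable.
- window_start: no NOT NULL constraint applies → nullable.
- zone_id: declared NOT NULL → not nullable.
- priority: CHECK does not forbid NULL (a CHECK constraint passes when its expression is NULL) → nullable.
- weight: declared NOT NULL → not nullable.
- plate: no NOT NULL constraint applies → nullable.
- eta: a foreign key column may be NULL unless separately constrained → nullable.
- lat: CHECK does not forbid NULL (a CHECK constraint passes when its expression is NULL) → nullable.
- code: part of the PRIMARY KEY, which implies NOT NULL → not nullable.
- address: DEFAULT only fills an omitted column; an explicit NULL is still allowed → nullable.
- destination: declared NOT NULL → not nullable.

window_start, priority, plate, eta, lat, address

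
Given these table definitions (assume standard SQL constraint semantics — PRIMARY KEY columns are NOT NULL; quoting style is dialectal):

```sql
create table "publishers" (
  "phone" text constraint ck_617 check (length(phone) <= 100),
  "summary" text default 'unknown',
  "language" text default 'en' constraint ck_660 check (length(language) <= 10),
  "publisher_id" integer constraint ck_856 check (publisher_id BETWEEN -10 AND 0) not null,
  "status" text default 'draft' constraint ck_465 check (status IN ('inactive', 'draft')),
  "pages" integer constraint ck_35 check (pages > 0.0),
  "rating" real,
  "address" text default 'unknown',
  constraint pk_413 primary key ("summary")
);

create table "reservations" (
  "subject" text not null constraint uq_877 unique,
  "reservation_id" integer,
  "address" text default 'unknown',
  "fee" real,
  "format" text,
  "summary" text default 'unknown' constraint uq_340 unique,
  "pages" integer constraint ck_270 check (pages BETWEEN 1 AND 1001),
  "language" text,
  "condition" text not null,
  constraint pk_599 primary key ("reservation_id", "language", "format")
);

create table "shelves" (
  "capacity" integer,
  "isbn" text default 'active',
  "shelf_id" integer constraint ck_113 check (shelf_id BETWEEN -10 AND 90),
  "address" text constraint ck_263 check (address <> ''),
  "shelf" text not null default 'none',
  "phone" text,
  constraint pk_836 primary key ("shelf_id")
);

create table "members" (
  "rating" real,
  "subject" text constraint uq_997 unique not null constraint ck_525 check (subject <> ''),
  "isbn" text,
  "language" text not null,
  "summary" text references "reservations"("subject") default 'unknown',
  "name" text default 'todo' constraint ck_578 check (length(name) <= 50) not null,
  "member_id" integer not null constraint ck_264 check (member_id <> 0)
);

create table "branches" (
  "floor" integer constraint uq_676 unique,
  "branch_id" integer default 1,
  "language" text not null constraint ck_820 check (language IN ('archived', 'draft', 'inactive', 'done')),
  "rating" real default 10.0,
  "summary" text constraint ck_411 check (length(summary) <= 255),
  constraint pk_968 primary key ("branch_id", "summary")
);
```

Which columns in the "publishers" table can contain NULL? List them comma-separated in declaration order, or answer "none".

phone, language, status, pages, rating, address

- phone: CHECK does not forbid NULL (a CHECK constraint passes when its expression is NULL) → nullable.
- summary: part of the PRIMARY KEY, which implies NOT NULL → not nullable.
- language: CHECK does not forbid NULL (a CHECK constraint passes when its expression is NULL) → nullable.
- publisher_id: declared NOT NULL → not nullable.
- status: CHECK does not forbid NULL (a CHECK constraint passes when its expression is NULL) → nullable.
- pages: CHECK does not forbid NULL (a CHECK constraint passes when its expression is NULL) → nullable.
- rating: no NOT NULL constraint applies → nullable.
- address: DEFAULT only fills an omitted column; an explicit NULL is still allowed → nullable.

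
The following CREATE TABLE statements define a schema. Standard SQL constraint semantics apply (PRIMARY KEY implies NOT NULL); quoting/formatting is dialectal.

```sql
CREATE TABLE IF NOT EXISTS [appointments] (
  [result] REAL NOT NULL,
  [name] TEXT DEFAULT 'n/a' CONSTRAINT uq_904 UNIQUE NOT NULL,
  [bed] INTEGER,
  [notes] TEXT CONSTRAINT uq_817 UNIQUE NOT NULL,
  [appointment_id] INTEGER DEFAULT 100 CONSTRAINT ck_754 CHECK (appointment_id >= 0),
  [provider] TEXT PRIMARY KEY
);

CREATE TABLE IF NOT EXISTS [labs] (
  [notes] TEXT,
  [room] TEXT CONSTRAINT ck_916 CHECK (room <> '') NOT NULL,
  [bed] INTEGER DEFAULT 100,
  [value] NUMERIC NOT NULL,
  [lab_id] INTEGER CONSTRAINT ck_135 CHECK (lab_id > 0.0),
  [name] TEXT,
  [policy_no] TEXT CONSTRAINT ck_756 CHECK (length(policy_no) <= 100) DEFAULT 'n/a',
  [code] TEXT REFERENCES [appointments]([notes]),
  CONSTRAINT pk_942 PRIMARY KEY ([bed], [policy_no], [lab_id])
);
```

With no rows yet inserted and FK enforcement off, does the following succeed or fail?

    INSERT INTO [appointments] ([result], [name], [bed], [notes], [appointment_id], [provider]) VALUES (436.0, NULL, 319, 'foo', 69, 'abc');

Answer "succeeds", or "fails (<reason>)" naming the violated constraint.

fails (NOT NULL on name)

name is explicitly set to NULL, but name is declared NOT NULL.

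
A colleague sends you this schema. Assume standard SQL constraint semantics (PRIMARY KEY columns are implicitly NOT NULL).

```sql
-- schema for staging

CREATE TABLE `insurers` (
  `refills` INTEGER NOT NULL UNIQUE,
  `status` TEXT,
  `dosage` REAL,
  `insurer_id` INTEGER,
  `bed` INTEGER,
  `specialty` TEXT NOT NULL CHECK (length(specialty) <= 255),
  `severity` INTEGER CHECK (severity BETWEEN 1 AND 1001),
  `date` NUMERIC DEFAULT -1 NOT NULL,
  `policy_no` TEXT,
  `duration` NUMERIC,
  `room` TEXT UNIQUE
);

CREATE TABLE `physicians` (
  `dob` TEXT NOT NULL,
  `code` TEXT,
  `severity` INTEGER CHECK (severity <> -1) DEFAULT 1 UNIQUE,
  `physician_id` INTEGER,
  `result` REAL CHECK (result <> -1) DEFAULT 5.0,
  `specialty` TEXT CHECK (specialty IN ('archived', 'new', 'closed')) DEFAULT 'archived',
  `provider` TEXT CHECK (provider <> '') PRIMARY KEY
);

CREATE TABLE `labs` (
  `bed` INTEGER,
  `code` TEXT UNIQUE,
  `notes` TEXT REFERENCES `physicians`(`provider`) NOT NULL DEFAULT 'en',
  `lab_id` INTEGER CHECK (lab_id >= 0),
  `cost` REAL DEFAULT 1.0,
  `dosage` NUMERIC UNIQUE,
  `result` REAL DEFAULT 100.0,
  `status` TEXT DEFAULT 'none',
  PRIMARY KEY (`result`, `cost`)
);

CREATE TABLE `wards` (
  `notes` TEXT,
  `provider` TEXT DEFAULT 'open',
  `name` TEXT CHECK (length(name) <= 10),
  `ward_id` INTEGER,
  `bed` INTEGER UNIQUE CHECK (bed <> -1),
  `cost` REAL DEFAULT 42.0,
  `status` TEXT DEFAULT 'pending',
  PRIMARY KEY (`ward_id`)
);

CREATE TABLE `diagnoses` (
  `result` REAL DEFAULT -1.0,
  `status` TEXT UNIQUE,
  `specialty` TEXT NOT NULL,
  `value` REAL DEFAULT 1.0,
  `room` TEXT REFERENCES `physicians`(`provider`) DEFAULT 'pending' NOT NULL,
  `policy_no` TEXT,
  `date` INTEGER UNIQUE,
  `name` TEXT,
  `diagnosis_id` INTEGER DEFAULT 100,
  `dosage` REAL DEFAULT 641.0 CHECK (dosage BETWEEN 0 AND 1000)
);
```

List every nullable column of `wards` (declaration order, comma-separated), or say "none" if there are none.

- notes: no NOT NULL constraint applies → nullable.
- provider: DEFAULT only fills an omitted column; an explicit NULL is still allowed → nullable.
- name: CHECK does not forbid NULL (a CHECK constraint passes when its expression is NULL) → nullable.
- ward_id: part of the PRIMARY KEY, which implies NOT NULL → not nullable.
- bed: CHECK does not forbid NULL (a CHECK constraint passes when its expression is NULL) → nullable.
- cost: DEFAULT only fills an omitted column; an explicit NULL is still allowed → nullable.
- status: DEFAULT only fills an omitted column; an explicit NULL is still allowed → nullable.

notes, provider, name, bed, cost, status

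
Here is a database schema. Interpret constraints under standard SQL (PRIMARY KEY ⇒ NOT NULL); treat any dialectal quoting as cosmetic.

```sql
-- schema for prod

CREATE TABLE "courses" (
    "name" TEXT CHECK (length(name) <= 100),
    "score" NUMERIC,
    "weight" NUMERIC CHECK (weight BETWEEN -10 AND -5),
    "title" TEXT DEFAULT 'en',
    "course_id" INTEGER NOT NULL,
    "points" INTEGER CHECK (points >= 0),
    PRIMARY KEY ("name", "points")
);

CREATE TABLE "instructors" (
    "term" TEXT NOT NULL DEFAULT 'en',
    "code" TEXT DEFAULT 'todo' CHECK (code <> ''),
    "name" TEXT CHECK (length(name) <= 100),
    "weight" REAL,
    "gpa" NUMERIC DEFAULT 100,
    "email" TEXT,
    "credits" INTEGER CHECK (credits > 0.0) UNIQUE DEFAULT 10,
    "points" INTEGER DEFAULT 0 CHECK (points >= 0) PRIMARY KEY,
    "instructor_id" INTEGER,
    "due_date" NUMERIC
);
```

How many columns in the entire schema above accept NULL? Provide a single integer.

11

courses: 3 nullable (score, weight, title — PK (name, points) and explicit NOT NULL columns excluded).
instructors: 8 nullable (code, name, weight, gpa, email, credits, instructor_id, due_date — PK (points) and explicit NOT NULL columns excluded).
Total: 3 + 8 = 11.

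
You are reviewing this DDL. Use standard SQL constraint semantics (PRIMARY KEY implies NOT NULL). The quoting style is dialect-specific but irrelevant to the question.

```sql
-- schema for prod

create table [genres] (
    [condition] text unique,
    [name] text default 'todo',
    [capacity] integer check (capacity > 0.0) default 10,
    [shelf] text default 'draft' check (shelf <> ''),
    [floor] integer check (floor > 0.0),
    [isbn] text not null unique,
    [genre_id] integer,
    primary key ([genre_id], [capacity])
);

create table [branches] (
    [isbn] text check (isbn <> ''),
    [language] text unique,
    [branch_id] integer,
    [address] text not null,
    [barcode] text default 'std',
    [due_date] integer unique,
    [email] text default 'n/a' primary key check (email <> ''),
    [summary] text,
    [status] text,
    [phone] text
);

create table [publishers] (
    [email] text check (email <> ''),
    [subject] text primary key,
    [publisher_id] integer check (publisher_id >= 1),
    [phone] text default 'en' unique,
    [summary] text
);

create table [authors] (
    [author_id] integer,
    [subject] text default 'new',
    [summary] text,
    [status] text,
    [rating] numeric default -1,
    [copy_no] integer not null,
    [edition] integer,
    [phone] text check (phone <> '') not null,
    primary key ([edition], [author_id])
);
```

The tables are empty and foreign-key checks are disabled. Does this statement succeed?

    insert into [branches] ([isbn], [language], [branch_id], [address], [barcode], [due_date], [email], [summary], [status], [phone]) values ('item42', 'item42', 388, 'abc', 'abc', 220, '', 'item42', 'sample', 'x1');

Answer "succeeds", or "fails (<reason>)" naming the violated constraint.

fails (CHECK on email)

The value '' for email violates CHECK (email <> '').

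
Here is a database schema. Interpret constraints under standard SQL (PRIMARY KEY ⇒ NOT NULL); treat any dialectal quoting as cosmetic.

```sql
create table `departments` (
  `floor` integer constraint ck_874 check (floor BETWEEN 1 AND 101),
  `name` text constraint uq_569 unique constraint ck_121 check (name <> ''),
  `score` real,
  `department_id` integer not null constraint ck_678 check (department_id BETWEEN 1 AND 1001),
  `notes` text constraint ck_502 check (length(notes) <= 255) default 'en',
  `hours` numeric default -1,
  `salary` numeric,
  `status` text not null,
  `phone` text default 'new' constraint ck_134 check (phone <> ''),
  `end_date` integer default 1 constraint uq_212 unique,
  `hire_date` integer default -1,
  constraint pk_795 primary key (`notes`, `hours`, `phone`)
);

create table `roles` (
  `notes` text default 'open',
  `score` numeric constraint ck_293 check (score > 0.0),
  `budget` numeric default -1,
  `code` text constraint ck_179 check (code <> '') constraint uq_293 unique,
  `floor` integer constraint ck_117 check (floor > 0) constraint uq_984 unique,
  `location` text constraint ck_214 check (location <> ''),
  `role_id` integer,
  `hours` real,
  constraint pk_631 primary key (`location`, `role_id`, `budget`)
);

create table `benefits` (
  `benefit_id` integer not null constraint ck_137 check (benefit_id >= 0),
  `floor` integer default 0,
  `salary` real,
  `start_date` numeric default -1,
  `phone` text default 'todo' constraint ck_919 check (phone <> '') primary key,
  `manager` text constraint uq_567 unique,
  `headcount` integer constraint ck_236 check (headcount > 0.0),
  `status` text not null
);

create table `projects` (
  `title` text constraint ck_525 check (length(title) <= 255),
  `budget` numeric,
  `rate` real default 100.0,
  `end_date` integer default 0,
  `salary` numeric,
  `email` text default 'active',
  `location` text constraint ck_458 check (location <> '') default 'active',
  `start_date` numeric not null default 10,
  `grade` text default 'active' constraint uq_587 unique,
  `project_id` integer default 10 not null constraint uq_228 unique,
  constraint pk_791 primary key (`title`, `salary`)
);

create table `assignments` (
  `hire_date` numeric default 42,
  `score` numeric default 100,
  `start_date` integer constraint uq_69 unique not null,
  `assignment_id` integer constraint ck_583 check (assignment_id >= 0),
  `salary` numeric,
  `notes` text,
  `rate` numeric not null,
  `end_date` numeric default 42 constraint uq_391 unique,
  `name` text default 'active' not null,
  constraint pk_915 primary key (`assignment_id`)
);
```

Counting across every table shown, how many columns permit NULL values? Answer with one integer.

27

departments: 6 nullable (floor, name, score, salary, end_date, hire_date — PK (notes, hours, phone) and explicit NOT NULL columns excluded).
roles: 5 nullable (notes, score, code, floor, hours — PK (location, role_id, budget) and explicit NOT NULL columns excluded).
benefits: 5 nullable (floor, salary, start_date, manager, headcount — PK (phone) and explicit NOT NULL columns excluded).
projects: 6 nullable (budget, rate, end_date, email, location, grade — PK (title, salary) and explicit NOT NULL columns excluded).
assignments: 5 nullable (hire_date, score, salary, notes, end_date — PK (assignment_id) and explicit NOT NULL columns excluded).
Total: 6 + 5 + 5 + 6 + 5 = 27.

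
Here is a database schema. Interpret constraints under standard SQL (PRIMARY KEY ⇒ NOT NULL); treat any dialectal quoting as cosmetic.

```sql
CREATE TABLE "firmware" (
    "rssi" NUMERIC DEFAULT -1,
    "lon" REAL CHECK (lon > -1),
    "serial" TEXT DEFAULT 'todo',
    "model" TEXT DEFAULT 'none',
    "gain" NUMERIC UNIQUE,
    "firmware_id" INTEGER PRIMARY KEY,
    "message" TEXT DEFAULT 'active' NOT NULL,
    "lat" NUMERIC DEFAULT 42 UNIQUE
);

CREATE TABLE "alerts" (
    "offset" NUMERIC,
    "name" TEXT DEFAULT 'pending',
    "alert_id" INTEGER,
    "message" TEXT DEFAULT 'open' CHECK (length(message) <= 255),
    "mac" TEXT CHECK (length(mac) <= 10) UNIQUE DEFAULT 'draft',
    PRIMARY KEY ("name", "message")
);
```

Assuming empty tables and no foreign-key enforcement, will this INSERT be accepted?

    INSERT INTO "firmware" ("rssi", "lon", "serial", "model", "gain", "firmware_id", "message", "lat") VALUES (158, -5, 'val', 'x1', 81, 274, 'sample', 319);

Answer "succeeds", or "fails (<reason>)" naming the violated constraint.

The value -5 for lon violates CHECK (lon > -1).

fails (CHECK on lon)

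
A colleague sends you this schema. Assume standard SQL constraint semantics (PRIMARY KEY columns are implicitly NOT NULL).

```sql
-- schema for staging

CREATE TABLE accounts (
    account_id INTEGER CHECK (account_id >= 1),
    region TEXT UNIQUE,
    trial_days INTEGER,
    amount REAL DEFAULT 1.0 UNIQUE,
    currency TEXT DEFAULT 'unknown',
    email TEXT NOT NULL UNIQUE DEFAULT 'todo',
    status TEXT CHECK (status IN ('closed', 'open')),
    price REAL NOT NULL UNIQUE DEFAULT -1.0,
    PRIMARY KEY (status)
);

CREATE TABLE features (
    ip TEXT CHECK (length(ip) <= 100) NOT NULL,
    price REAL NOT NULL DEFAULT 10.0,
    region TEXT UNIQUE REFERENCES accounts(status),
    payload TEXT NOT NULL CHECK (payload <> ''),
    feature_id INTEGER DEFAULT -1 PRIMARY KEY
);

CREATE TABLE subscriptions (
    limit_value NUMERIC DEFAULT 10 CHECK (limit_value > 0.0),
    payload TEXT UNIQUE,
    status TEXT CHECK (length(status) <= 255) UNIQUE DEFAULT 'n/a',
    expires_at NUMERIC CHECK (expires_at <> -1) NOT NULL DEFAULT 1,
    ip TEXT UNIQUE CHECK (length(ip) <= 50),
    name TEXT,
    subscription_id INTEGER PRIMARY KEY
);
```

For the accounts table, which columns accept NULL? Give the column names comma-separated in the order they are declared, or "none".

- account_id: CHECK does not forbid NULL (a CHECK constraint passes when its expression is NULL) → nullable.
- region: UNIQUE does not imply NOT NULL → nullable.
- trial_days: no NOT NULL constraint applies → nullable.
- amount: UNIQUE does not imply NOT NULL → nullable.
- currency: DEFAULT only fills an omitted column; an explicit NULL is still allowed → nullable.
- email: declared NOT NULL → not nullable.
- status: part of the PRIMARY KEY, which implies NOT NULL → not nullable.
- price: declared NOT NULL → not nullable.

account_id, region, trial_days, amount, currency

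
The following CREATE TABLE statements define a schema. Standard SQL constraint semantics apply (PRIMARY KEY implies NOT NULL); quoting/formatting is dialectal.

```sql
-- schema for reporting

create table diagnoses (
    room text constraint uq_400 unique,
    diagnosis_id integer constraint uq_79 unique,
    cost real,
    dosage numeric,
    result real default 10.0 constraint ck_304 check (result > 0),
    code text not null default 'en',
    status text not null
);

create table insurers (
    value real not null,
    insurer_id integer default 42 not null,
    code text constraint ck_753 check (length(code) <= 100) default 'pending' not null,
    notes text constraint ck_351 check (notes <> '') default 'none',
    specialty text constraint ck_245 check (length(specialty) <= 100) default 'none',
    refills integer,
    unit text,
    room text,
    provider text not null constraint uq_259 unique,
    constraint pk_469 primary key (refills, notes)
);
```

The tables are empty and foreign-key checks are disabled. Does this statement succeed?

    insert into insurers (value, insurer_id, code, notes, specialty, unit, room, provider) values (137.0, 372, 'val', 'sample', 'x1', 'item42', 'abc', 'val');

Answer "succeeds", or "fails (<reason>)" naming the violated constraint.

fails (NOT NULL on refills)

refills is omitted from the column list and has no DEFAULT, so it would receive NULL.
But refills is part of the PRIMARY KEY (implied NOT NULL).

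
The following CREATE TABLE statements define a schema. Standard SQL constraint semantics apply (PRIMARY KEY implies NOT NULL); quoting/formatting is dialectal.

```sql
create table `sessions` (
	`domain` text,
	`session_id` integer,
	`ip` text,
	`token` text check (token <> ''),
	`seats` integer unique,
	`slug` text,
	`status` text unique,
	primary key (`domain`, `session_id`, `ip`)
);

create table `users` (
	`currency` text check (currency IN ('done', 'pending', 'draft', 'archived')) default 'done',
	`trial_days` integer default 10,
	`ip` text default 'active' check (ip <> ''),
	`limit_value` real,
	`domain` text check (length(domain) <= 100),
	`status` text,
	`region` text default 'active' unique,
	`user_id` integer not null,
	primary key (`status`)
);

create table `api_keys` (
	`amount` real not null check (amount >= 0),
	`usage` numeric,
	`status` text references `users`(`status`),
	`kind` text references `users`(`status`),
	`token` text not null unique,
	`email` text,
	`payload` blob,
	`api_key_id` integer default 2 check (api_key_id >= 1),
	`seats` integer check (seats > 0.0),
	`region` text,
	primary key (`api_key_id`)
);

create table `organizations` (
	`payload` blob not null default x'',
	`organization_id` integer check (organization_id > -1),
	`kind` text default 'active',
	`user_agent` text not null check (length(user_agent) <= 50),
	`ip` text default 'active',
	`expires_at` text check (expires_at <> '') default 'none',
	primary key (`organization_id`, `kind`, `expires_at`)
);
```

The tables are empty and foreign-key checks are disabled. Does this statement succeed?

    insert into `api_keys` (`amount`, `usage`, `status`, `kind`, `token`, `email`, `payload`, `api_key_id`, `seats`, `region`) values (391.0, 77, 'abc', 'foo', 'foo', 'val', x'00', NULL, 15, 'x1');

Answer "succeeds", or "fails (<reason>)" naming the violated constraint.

fails (NOT NULL on api_key_id)

api_key_id is explicitly set to NULL, but api_key_id is part of the PRIMARY KEY (implied NOT NULL).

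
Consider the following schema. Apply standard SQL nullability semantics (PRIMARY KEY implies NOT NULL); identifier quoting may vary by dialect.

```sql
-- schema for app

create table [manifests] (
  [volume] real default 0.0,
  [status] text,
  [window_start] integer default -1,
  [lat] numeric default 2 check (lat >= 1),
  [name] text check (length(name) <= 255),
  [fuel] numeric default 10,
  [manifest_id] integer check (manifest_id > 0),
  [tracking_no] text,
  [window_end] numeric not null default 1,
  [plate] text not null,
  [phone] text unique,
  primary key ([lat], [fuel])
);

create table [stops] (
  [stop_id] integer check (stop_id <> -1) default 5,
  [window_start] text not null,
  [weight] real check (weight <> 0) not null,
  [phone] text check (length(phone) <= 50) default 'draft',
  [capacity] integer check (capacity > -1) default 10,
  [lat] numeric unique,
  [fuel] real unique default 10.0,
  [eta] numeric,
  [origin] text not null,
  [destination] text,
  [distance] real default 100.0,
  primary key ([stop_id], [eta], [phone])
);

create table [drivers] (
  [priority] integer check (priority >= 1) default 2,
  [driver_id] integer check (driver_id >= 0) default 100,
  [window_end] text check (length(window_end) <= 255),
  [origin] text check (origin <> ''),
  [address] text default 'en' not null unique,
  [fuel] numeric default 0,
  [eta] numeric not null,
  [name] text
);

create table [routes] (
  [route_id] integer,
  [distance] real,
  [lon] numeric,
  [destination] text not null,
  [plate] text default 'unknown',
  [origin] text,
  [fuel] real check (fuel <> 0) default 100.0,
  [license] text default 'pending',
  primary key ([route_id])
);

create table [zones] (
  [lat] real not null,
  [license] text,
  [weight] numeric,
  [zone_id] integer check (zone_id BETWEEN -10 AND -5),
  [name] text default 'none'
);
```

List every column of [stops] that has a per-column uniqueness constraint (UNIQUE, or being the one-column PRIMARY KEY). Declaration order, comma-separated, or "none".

- stop_id: part of a composite PRIMARY KEY — only the tuple is unique, not this column on its own.
- window_start: no UNIQUE or single-column PK constraint.
- weight: no UNIQUE or single-column PK constraint.
- phone: part of a composite PRIMARY KEY — only the tuple is unique, not this column on its own.
- capacity: no UNIQUE or single-column PK constraint.
- lat: declared UNIQUE → unique.
- fuel: declared UNIQUE → unique.
- eta: part of a composite PRIMARY KEY — only the tuple is unique, not this column on its own.
- origin: no UNIQUE or single-column PK constraint.
- destination: no UNIQUE or single-column PK constraint.
- distance: no UNIQUE or single-column PK constraint.

lat, fuel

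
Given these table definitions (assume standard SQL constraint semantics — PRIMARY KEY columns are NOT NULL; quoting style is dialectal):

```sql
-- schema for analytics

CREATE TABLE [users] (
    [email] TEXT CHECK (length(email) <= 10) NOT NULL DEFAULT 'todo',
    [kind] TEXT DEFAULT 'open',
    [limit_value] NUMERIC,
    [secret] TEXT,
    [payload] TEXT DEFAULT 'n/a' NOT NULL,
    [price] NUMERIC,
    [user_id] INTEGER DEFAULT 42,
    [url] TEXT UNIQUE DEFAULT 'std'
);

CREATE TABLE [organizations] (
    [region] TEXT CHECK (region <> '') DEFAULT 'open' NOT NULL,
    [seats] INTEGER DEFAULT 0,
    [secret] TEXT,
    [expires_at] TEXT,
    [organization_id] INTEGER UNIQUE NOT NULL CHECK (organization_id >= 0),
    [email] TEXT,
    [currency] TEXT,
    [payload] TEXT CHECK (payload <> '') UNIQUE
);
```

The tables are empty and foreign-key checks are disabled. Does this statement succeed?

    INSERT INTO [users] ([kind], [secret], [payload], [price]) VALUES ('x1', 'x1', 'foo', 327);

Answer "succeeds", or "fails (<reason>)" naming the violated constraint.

succeeds

NOT NULL columns: email defaults to 'todo'; payload is supplied.
No constraint is violated.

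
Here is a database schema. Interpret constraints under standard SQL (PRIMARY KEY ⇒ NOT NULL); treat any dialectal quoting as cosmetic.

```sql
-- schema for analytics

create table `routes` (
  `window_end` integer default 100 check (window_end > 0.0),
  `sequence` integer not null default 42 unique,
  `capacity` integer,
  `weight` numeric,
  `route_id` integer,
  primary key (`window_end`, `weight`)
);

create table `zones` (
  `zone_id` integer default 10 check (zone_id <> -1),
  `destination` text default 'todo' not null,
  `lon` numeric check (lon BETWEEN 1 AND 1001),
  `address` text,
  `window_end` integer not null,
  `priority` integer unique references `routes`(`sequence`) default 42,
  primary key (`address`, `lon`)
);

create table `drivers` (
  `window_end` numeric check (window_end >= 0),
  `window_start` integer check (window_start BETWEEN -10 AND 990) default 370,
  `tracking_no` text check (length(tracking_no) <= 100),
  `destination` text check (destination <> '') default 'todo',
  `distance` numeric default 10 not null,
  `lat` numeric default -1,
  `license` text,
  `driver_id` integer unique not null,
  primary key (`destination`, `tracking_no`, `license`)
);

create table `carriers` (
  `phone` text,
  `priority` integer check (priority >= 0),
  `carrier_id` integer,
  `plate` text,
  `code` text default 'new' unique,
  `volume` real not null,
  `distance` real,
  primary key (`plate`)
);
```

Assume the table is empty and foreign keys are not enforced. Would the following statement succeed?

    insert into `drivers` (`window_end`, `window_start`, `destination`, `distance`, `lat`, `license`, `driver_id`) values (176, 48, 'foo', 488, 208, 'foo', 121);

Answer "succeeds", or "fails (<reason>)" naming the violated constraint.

tracking_no is omitted from the column list and has no DEFAULT, so it would receive NULL.
But tracking_no is part of the PRIMARY KEY (implied NOT NULL).

fails (NOT NULL on tracking_no)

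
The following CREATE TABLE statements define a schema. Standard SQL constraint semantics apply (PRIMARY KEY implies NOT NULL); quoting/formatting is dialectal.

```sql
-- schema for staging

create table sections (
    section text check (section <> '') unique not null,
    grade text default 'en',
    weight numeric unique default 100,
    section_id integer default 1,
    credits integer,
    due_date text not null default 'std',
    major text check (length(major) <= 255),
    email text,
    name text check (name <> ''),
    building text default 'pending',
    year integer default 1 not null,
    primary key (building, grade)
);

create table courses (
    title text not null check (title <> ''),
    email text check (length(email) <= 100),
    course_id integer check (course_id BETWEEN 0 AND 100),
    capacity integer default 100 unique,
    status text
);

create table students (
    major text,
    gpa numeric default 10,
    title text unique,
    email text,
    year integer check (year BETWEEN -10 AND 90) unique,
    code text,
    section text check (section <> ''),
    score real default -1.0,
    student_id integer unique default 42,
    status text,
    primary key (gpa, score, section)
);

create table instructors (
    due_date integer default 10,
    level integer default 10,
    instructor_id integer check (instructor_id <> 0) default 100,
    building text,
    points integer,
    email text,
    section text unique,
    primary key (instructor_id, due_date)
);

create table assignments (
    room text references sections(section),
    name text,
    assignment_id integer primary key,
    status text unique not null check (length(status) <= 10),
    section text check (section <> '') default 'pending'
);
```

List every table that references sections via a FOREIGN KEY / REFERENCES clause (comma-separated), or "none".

- assignments.room references sections(section).

assignments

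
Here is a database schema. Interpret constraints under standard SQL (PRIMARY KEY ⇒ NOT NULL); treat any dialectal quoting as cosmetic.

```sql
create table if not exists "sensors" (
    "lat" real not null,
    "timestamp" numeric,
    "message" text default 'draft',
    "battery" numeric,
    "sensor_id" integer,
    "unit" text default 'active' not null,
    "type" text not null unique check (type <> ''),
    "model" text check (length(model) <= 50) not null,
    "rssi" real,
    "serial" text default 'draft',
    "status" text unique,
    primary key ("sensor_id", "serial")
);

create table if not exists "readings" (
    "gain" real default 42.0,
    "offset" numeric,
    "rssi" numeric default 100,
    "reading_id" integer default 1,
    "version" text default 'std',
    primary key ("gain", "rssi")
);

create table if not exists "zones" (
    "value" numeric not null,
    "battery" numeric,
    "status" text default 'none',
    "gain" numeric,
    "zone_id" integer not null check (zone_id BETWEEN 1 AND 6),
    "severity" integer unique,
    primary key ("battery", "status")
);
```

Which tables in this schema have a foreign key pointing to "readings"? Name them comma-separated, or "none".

none

No REFERENCES clause anywhere in the schema names readings.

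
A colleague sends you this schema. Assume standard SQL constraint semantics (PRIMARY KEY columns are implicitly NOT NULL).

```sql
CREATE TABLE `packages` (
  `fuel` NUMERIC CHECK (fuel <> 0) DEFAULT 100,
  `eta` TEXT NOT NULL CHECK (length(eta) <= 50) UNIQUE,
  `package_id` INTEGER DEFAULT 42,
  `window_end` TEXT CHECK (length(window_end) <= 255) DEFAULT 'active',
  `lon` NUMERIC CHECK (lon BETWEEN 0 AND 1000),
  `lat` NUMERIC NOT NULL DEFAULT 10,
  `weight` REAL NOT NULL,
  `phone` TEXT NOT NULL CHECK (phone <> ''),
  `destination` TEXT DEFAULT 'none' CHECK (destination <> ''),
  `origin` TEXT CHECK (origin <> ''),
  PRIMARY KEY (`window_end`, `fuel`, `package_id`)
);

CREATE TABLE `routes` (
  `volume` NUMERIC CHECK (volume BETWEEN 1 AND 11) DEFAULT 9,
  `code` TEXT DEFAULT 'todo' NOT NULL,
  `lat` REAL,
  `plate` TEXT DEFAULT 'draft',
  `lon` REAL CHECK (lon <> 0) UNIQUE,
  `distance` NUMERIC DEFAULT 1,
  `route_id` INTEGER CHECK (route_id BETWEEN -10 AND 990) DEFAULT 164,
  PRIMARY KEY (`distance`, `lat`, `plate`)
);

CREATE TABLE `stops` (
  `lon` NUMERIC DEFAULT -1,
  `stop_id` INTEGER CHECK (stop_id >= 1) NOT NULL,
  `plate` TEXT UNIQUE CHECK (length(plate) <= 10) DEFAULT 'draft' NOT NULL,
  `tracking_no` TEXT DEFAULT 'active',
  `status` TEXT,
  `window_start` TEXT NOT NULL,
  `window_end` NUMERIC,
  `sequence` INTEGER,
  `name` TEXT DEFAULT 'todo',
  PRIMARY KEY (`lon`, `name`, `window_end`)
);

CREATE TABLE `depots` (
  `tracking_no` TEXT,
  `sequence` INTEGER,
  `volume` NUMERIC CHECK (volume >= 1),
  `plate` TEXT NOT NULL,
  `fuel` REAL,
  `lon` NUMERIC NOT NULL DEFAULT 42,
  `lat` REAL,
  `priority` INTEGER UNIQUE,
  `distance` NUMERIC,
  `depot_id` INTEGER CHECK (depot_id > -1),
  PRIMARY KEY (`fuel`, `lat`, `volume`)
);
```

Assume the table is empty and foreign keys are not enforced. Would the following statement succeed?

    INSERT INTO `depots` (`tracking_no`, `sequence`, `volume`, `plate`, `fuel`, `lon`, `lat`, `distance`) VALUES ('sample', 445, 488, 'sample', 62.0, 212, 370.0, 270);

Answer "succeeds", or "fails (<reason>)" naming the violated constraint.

succeeds

NOT NULL columns: fuel is supplied; lat is supplied; lon is supplied; plate is supplied; volume is supplied.
CHECK constraints: 488 satisfies (volume >= 1).
No constraint is violated.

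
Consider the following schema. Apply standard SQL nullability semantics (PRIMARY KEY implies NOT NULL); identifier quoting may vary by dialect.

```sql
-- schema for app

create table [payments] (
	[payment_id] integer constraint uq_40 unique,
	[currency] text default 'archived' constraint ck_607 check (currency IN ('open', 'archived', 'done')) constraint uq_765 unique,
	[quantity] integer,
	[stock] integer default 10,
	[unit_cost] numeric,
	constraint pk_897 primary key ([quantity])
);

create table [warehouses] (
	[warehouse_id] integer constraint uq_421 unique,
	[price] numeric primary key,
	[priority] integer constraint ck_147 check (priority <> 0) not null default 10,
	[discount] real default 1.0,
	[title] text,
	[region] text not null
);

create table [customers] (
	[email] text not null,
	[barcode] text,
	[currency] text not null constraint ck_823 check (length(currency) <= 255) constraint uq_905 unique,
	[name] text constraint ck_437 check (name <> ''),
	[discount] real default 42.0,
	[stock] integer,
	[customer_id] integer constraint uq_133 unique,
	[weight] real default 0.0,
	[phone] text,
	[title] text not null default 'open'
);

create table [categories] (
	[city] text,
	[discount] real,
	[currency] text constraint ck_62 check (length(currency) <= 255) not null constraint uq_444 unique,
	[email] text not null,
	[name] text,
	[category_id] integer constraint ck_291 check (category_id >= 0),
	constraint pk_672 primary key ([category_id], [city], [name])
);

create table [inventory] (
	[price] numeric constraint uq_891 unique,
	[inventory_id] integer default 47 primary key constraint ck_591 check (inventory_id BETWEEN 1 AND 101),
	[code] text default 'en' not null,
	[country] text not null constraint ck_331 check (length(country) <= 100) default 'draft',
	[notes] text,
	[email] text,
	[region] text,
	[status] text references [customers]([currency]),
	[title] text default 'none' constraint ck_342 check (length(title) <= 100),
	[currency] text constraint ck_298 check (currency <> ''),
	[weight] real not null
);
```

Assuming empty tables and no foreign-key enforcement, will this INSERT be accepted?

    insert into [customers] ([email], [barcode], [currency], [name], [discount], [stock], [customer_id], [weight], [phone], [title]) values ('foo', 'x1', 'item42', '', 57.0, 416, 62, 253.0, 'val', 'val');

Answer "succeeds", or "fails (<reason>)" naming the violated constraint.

The value '' for name violates CHECK (name <> '').

fails (CHECK on name)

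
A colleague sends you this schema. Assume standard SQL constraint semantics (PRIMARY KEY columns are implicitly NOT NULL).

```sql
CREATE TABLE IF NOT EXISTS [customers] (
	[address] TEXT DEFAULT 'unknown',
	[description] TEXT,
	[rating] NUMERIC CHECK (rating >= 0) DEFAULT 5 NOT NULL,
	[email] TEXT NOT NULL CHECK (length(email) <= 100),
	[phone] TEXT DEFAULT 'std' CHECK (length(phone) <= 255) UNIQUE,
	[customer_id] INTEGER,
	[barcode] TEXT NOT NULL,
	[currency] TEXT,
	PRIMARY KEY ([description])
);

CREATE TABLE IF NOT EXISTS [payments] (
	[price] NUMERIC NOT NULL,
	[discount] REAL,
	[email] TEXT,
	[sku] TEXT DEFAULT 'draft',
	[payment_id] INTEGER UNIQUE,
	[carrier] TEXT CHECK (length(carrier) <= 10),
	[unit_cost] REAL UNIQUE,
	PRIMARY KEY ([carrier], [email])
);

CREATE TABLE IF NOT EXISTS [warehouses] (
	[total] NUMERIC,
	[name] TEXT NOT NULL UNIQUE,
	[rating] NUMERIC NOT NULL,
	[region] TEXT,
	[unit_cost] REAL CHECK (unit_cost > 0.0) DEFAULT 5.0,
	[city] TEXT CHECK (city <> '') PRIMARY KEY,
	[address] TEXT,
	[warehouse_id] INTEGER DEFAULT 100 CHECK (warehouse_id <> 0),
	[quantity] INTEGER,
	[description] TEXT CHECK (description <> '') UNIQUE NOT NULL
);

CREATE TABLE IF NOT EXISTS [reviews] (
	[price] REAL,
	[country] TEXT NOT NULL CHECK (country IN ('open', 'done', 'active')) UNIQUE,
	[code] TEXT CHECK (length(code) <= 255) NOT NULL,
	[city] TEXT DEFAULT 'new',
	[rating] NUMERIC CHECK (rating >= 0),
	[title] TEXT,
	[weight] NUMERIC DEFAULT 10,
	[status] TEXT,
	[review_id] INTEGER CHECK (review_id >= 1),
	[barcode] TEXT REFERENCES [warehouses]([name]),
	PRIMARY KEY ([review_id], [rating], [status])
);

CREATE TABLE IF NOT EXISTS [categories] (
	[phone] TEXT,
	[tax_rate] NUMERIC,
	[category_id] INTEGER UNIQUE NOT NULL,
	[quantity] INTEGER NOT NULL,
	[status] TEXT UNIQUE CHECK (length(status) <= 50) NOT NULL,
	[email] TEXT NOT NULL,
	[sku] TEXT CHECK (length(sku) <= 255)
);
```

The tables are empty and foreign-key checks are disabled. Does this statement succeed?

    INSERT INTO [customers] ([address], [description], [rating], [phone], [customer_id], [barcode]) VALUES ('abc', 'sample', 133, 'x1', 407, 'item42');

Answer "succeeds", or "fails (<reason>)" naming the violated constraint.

fails (NOT NULL on email)

email is omitted from the column list and has no DEFAULT, so it would receive NULL.
But email is declared NOT NULL.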